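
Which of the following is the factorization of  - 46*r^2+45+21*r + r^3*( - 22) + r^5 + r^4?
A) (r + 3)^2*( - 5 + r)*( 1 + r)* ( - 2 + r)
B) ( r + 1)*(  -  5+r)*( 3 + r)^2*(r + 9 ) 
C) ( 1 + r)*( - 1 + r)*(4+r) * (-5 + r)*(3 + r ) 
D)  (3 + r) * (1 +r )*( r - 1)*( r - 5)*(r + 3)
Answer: D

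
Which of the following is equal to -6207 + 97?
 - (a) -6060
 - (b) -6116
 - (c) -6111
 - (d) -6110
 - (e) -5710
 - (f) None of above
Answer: d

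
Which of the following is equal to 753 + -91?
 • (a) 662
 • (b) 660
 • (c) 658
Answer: a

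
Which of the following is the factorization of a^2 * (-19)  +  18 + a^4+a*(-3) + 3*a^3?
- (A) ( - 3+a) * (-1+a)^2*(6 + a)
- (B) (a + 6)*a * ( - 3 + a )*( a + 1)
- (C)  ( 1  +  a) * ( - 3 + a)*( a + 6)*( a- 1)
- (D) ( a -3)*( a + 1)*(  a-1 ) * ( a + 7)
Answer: C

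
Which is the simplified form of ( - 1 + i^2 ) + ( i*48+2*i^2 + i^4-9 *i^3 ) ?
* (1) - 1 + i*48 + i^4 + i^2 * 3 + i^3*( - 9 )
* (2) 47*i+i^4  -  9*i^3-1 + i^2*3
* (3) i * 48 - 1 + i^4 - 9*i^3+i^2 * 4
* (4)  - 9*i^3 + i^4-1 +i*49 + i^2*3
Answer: 1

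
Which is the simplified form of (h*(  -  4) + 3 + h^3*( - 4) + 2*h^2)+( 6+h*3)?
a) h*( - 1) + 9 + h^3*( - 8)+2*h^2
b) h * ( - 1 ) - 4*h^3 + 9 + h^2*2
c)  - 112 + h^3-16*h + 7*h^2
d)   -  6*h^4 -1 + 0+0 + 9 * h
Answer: b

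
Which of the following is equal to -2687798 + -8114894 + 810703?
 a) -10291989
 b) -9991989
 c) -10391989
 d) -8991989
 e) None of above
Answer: b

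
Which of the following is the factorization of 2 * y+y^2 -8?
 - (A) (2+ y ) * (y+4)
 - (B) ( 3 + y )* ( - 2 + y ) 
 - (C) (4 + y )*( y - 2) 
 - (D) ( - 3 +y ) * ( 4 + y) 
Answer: C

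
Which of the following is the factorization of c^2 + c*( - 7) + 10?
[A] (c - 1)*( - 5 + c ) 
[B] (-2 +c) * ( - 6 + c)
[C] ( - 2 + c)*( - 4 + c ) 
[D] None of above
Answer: D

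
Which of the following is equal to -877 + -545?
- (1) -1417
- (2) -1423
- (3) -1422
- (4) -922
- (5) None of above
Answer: 3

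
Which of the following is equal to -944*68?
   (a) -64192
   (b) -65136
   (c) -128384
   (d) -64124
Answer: a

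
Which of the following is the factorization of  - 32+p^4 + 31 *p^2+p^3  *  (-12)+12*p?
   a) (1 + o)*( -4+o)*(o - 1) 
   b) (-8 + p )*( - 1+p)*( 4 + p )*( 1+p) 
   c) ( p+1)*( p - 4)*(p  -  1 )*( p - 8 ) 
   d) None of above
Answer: c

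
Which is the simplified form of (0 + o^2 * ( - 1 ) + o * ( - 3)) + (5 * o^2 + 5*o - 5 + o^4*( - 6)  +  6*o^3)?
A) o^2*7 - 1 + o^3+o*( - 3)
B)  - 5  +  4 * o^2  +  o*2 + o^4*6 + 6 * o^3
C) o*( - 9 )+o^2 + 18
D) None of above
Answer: D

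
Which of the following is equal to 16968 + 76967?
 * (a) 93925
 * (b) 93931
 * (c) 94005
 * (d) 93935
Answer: d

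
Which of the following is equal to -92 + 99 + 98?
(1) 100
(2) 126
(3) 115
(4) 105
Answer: 4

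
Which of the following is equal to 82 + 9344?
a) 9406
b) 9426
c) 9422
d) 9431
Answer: b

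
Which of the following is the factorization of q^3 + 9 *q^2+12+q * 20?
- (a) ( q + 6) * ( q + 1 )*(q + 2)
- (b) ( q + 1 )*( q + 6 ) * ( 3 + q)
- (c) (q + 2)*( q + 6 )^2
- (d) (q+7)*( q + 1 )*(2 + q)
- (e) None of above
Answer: a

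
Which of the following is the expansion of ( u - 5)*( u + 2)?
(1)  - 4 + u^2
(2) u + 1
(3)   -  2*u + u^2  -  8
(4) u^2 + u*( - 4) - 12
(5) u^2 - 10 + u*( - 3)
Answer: 5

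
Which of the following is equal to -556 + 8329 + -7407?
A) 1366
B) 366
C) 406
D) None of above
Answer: B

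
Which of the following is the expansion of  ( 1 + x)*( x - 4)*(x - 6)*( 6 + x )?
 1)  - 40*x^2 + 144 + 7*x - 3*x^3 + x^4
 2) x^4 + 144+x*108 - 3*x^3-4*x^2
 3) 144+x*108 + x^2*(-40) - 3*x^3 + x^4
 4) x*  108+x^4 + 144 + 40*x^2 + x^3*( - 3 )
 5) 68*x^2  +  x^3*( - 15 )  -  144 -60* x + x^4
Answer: 3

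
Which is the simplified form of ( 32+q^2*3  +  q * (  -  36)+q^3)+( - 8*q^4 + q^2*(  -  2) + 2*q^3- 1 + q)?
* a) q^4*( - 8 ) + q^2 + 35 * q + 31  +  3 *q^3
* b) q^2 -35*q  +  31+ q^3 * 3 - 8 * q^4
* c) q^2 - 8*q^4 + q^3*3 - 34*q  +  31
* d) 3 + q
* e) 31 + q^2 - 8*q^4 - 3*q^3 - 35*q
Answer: b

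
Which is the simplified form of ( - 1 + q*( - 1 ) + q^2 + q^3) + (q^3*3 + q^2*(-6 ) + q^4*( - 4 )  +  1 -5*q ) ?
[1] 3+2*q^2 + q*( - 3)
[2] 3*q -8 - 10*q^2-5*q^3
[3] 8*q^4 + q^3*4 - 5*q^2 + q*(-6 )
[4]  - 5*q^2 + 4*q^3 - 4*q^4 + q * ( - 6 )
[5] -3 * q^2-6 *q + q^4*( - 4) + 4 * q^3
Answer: 4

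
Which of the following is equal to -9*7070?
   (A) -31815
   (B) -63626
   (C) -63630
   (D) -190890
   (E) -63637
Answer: C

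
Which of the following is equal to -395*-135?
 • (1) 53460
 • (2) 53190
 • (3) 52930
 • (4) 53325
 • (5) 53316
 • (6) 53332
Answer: 4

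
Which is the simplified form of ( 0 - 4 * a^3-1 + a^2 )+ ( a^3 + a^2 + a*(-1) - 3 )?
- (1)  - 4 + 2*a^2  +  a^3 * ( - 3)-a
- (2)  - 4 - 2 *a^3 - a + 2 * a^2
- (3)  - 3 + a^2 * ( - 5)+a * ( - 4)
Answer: 1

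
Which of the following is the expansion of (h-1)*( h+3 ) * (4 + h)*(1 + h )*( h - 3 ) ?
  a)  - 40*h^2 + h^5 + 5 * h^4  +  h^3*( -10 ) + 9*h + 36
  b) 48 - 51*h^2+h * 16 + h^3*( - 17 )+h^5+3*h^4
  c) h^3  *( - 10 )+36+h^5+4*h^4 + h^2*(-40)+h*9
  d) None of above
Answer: c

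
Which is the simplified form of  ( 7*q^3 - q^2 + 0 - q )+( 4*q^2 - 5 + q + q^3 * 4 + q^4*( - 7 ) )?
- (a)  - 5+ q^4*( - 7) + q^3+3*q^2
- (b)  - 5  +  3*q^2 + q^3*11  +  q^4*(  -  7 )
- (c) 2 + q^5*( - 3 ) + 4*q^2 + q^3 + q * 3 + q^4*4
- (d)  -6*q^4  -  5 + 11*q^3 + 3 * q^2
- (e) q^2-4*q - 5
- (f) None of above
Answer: b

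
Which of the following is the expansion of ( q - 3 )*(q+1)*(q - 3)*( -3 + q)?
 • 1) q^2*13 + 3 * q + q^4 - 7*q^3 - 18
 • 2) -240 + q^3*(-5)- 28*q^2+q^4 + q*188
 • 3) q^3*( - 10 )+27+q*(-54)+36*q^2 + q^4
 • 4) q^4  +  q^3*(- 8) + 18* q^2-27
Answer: 4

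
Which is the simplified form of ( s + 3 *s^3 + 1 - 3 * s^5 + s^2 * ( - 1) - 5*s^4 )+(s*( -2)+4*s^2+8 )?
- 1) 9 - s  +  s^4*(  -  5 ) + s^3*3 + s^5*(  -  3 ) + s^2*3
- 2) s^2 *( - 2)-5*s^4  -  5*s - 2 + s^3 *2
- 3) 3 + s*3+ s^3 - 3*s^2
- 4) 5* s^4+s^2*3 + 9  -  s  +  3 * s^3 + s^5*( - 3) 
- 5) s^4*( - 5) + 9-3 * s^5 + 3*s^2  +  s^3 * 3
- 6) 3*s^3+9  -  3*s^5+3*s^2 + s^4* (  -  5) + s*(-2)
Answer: 1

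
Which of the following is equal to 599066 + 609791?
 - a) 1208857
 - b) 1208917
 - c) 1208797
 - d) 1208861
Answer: a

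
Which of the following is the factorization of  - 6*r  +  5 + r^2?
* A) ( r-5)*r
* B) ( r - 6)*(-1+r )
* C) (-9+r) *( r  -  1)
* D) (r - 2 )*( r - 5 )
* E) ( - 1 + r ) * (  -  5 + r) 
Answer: E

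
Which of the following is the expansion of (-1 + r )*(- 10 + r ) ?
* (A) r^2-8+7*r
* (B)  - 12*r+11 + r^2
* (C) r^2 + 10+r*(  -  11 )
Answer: C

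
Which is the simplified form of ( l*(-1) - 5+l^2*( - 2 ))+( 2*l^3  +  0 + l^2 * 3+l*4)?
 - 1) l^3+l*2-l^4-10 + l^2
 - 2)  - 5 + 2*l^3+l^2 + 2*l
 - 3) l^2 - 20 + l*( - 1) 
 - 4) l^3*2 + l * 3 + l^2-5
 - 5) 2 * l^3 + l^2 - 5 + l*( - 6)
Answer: 4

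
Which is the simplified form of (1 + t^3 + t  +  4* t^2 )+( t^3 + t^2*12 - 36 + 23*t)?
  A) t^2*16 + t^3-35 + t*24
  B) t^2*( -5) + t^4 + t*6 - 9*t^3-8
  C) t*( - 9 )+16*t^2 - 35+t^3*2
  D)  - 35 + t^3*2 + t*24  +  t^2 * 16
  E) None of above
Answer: D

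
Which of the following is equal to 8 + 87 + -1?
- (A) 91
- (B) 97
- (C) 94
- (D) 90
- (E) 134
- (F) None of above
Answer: C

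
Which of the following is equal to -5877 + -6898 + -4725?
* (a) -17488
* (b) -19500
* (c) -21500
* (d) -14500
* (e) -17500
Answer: e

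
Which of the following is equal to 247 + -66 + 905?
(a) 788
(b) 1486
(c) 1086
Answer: c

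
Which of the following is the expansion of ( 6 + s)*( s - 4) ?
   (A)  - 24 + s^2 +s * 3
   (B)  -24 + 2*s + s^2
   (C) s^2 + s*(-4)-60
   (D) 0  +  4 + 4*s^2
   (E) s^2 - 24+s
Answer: B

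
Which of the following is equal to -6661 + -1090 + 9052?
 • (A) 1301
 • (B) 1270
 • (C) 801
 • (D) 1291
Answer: A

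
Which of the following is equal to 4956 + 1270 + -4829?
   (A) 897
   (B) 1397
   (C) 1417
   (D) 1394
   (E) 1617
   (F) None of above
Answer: B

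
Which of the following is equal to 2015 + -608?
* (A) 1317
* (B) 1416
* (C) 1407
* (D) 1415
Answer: C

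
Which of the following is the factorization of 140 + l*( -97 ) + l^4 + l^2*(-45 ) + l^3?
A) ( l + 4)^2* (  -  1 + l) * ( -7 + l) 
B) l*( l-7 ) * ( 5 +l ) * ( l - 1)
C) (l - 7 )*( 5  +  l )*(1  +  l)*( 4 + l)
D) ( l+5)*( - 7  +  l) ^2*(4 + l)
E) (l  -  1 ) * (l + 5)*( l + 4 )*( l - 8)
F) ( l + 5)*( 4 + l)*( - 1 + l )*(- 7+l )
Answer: F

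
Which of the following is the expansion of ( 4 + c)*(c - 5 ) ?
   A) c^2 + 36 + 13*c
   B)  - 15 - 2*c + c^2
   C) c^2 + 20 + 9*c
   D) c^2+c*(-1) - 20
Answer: D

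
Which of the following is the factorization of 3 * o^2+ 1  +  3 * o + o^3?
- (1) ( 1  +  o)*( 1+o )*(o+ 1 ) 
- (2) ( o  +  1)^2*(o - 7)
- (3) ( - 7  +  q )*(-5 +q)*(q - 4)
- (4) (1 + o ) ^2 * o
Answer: 1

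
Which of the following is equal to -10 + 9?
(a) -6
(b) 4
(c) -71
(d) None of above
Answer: d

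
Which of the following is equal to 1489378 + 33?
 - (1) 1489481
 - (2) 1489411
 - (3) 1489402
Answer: 2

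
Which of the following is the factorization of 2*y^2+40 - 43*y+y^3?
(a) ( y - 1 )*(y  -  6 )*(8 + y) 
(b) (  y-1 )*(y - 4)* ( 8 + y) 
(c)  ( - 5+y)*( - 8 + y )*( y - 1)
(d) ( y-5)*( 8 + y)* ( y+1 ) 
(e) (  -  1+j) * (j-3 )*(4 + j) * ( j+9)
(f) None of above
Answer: f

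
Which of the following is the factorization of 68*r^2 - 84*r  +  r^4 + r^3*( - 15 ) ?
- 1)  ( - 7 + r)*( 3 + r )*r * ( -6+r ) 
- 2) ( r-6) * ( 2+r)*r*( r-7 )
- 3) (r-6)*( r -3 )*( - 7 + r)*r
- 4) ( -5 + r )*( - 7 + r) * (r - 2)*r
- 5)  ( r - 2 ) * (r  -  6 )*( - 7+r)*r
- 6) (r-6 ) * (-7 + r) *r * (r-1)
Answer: 5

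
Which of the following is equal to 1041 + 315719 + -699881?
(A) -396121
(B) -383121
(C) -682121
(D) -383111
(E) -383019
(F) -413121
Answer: B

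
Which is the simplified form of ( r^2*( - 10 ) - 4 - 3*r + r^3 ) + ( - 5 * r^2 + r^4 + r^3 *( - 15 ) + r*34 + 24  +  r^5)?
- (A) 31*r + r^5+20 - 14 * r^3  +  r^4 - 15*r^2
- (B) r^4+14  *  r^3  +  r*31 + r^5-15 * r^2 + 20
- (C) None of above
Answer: A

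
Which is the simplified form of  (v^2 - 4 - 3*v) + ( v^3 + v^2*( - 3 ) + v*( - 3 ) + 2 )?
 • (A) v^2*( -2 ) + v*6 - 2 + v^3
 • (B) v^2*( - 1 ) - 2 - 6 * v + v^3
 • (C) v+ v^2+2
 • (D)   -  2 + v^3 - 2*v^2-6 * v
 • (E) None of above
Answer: D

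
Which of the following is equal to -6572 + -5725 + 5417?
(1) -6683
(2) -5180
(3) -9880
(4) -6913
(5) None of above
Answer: 5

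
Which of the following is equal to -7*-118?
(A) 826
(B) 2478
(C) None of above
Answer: A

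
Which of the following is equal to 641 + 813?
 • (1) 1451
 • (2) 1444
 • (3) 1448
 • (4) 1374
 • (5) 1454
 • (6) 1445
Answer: 5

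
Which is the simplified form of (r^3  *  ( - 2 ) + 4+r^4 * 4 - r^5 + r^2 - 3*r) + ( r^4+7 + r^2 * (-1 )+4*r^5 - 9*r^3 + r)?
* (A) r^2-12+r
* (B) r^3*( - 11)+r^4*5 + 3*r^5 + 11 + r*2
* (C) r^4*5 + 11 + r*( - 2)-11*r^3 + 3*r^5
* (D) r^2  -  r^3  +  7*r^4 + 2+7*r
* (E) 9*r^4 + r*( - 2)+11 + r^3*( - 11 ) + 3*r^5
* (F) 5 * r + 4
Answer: C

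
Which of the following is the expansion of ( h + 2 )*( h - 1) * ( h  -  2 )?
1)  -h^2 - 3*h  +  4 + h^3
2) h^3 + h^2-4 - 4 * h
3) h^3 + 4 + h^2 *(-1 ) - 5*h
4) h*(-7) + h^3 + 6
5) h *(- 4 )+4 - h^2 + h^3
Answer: 5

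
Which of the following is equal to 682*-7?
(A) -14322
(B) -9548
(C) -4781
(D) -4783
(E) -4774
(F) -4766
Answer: E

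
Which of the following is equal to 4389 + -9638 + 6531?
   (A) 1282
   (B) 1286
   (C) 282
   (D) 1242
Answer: A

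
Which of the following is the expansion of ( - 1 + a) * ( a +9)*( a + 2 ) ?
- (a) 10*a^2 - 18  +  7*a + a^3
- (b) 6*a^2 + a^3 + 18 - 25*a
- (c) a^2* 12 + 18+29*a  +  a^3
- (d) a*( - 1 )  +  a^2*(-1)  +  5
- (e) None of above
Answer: a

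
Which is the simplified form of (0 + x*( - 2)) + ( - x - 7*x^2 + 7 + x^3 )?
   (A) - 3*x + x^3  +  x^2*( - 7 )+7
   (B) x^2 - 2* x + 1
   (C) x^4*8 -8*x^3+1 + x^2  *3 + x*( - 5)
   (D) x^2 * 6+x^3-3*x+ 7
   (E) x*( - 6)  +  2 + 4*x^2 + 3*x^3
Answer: A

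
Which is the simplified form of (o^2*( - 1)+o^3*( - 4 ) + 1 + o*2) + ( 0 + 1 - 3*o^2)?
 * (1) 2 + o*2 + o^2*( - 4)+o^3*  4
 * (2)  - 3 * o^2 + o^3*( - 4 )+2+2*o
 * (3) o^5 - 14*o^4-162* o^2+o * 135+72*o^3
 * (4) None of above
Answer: 4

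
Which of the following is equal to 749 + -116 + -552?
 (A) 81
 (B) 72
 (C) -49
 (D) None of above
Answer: A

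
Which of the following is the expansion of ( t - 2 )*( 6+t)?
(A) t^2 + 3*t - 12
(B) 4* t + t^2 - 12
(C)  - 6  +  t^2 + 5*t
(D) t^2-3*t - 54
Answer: B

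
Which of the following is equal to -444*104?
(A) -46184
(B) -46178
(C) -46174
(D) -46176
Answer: D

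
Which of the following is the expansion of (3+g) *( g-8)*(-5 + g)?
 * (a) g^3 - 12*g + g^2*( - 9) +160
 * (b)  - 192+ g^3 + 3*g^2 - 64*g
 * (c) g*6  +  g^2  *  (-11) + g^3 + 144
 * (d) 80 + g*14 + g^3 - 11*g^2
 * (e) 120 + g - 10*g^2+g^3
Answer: e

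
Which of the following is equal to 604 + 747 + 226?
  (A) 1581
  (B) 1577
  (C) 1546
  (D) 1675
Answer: B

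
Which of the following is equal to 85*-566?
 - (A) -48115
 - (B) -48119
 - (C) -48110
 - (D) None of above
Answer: C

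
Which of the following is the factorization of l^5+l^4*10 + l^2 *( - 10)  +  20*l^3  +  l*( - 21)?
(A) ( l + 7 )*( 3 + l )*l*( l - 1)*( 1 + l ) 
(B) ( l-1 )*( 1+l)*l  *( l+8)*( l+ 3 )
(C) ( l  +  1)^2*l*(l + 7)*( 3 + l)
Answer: A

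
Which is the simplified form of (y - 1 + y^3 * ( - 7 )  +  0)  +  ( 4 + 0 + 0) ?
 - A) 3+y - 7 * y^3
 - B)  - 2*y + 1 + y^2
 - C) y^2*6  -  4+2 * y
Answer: A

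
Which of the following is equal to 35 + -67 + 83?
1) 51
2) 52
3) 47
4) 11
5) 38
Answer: 1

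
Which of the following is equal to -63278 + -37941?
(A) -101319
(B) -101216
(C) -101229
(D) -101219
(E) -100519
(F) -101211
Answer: D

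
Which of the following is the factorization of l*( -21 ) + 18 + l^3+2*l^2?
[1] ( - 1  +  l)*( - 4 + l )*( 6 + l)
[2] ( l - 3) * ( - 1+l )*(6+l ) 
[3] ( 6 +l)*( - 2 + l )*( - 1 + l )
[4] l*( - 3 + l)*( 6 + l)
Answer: 2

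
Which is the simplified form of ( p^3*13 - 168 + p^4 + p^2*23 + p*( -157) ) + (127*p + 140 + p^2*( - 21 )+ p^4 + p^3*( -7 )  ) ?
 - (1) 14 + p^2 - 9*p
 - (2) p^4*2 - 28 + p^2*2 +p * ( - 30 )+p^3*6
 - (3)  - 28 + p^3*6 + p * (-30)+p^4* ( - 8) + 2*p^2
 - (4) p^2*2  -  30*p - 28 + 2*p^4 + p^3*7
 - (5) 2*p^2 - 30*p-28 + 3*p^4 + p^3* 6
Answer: 2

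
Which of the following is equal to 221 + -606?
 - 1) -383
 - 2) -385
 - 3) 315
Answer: 2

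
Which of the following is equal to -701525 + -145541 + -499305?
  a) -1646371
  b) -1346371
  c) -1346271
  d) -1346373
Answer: b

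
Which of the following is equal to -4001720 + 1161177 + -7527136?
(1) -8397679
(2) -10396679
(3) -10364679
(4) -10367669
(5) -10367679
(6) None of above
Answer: 5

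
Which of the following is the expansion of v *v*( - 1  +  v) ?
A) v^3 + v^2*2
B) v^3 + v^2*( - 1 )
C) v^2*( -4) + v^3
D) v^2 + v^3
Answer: B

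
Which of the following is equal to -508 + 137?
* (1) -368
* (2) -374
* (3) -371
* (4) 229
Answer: 3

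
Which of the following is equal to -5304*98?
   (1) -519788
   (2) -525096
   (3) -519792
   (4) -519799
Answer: 3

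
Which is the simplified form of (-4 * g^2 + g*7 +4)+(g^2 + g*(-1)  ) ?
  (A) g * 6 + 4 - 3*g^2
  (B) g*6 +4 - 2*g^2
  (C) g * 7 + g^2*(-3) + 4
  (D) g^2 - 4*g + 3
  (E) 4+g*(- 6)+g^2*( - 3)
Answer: A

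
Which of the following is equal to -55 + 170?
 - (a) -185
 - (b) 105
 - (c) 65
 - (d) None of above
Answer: d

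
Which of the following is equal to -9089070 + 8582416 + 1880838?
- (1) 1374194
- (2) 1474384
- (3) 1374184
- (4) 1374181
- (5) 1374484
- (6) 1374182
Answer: 3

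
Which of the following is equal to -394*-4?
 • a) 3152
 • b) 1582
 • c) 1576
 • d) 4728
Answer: c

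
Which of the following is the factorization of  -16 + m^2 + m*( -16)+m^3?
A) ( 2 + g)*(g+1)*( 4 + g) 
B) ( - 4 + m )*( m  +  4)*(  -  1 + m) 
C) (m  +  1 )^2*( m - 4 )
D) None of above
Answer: D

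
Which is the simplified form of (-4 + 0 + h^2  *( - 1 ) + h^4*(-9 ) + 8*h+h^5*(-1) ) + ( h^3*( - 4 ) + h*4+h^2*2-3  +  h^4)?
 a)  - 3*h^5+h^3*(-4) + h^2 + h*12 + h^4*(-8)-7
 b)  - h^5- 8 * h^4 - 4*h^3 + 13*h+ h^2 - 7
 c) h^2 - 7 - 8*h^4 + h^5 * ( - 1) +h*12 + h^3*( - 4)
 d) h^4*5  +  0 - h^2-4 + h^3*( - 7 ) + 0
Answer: c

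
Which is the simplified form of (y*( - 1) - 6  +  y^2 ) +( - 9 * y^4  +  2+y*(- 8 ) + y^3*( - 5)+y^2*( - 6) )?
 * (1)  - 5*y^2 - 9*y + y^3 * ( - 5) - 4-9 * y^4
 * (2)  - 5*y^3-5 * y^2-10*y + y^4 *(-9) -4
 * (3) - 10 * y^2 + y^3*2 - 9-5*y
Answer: 1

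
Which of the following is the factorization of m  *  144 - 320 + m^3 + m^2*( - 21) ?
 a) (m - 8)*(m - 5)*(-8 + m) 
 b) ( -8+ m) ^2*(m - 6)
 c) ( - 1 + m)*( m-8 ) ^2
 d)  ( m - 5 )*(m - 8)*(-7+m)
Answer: a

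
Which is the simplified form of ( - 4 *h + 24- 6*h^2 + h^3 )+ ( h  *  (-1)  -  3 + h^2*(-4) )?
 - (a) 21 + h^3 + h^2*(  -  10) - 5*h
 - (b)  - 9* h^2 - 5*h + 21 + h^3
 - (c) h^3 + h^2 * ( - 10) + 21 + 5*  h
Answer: a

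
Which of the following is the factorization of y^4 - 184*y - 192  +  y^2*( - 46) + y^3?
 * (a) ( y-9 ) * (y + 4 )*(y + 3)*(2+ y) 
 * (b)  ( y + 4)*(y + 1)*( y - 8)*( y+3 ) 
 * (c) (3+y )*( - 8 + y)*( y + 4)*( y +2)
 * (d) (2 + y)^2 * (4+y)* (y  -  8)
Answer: c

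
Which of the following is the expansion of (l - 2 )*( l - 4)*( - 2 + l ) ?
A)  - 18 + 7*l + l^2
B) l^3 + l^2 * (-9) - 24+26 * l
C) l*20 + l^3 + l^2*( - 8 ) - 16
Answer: C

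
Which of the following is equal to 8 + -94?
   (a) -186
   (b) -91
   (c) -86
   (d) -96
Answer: c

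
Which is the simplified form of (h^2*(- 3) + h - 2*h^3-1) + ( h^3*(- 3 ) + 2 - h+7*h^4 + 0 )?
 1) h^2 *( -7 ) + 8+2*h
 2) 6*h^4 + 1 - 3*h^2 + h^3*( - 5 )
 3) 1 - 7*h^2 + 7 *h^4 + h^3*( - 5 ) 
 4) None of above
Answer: 4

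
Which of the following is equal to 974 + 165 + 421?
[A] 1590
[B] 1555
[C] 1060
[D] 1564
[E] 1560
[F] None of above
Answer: E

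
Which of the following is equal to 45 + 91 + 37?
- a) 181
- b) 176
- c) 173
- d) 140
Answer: c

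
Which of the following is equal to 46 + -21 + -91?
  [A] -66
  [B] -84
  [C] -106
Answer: A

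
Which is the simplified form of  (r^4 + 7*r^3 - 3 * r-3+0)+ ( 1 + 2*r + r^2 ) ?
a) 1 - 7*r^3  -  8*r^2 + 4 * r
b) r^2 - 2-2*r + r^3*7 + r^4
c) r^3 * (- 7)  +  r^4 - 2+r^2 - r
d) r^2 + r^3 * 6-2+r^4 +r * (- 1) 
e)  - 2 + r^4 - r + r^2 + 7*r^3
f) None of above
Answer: e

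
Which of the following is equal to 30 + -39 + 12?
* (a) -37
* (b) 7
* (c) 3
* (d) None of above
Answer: c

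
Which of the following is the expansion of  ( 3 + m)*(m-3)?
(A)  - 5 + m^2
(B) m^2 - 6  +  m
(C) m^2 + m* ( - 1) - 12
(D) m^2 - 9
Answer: D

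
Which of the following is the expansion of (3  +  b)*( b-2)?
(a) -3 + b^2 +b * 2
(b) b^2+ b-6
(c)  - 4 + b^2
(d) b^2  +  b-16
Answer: b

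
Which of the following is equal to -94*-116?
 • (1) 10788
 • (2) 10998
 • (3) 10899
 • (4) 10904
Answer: 4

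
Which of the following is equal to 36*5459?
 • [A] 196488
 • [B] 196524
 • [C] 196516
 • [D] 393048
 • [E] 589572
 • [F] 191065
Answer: B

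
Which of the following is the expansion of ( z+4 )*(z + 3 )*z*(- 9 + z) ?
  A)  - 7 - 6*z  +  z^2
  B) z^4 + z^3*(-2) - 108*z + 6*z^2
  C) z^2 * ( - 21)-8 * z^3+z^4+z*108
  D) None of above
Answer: D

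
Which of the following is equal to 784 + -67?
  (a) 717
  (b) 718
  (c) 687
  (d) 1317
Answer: a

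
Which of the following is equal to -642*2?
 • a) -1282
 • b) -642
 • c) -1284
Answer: c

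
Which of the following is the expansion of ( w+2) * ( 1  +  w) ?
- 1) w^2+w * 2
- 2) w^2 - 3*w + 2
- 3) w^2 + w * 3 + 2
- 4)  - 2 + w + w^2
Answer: 3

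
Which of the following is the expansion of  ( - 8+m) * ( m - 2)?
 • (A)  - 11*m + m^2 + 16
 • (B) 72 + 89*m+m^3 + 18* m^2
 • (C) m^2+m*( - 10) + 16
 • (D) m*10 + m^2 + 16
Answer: C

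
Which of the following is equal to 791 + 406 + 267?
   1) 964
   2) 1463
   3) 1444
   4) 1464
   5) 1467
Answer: 4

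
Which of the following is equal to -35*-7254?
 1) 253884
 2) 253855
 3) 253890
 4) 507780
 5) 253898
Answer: 3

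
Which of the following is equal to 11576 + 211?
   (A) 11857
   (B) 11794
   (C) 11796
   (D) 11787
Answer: D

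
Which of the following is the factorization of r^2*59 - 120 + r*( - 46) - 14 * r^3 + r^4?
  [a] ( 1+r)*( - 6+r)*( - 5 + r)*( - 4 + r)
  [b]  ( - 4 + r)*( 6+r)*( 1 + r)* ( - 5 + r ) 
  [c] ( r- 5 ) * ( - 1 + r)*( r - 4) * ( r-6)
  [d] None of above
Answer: a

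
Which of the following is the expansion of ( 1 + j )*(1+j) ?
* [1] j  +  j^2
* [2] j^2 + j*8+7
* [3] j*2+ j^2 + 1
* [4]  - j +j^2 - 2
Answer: 3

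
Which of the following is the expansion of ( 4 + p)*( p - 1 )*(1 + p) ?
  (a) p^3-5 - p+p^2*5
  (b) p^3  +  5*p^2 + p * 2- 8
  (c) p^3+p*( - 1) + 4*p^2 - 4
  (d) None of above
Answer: c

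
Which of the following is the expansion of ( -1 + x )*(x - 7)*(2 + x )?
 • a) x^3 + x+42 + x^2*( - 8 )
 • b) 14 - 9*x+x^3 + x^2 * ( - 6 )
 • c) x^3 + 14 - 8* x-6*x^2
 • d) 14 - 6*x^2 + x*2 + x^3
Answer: b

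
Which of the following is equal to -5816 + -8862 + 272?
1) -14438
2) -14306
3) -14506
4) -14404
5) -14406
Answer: 5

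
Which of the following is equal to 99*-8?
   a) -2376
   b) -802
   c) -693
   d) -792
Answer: d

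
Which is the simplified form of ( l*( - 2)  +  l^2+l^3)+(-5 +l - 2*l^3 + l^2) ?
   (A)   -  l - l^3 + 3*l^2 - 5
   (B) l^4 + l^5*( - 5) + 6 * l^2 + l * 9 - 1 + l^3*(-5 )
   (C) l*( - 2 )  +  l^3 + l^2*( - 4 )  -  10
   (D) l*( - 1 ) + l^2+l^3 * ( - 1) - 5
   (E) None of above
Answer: E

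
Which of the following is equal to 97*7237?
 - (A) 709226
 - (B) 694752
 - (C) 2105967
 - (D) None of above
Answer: D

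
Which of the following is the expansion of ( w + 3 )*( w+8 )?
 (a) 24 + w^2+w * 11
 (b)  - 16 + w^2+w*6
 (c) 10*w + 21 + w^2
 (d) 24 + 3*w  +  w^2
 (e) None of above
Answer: a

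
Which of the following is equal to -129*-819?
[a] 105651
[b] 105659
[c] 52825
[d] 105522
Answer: a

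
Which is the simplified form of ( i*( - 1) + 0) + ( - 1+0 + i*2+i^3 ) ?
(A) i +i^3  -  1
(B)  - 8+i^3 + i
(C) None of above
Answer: A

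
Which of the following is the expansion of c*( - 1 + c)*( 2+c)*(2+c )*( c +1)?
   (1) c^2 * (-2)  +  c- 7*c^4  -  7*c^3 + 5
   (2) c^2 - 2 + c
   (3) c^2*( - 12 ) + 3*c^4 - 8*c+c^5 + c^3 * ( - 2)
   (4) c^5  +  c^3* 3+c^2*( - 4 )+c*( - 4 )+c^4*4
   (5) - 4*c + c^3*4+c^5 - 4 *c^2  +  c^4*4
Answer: 4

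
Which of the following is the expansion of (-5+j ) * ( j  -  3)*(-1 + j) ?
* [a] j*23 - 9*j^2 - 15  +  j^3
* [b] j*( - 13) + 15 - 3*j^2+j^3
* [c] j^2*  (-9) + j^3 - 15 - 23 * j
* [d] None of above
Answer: a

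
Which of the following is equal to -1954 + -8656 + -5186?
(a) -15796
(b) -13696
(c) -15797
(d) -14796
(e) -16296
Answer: a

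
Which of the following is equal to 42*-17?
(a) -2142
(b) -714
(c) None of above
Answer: b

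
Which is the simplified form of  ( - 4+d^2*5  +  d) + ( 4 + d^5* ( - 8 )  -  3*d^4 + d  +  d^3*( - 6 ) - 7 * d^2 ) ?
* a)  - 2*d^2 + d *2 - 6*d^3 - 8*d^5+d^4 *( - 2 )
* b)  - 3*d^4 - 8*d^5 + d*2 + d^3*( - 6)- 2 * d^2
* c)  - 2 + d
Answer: b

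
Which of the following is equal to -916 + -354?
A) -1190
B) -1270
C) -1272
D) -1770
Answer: B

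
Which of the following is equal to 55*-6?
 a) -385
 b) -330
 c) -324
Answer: b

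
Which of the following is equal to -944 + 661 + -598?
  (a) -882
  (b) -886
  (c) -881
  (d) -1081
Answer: c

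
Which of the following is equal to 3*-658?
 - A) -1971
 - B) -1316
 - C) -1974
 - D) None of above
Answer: C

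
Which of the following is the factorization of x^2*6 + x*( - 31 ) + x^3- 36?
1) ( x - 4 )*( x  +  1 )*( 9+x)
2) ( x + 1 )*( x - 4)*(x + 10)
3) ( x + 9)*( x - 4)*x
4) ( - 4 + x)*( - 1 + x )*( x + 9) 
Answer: 1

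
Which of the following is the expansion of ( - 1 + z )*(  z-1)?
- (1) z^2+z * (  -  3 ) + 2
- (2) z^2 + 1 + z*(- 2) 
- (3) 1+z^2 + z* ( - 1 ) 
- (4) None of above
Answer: 2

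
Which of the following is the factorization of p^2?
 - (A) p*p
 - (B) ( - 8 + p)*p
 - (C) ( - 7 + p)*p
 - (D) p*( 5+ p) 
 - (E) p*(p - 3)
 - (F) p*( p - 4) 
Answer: A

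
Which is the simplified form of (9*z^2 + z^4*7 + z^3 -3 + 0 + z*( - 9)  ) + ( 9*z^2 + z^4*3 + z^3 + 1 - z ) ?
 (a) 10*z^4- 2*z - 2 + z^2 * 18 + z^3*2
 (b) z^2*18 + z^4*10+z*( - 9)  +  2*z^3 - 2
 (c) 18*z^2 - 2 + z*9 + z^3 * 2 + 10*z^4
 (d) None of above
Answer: d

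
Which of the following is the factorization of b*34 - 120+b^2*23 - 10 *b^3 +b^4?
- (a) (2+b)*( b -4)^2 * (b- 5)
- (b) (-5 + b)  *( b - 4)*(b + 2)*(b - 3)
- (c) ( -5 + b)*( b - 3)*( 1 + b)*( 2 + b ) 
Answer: b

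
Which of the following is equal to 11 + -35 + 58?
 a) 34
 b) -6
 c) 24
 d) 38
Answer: a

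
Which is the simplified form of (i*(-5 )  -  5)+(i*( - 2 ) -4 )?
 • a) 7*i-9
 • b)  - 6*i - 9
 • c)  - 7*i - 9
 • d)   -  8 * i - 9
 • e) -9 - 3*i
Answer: c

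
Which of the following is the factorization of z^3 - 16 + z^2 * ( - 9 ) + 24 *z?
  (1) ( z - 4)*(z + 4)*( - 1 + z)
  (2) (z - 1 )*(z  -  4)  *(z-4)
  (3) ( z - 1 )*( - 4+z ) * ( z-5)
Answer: 2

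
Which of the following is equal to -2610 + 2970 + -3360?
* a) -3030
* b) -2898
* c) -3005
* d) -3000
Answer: d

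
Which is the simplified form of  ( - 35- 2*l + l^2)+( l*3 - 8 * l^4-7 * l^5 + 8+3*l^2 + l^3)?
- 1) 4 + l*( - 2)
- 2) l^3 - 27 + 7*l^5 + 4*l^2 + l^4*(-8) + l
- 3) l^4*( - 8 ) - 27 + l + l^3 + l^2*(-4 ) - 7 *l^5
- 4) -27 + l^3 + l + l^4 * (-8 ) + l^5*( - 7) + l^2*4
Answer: 4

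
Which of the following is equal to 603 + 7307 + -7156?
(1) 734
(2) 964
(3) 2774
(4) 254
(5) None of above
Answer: 5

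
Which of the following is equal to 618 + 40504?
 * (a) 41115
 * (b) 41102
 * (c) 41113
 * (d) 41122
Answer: d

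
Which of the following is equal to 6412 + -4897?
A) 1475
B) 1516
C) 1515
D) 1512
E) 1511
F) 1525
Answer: C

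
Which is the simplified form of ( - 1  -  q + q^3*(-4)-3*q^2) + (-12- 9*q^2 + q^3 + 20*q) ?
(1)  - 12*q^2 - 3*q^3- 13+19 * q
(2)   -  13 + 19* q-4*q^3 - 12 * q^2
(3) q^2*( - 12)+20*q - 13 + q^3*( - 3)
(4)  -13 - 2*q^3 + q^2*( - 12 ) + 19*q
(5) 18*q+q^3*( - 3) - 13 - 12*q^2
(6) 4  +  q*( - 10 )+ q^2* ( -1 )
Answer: 1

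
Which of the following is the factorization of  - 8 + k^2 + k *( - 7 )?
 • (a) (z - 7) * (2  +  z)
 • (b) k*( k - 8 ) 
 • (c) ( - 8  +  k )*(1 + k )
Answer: c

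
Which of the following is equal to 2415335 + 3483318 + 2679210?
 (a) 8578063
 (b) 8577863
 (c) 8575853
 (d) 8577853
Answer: b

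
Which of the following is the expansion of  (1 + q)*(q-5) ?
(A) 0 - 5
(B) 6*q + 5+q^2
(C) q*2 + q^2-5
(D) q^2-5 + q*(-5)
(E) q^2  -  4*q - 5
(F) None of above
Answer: E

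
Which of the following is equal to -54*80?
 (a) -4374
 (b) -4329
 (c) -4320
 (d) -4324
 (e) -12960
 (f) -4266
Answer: c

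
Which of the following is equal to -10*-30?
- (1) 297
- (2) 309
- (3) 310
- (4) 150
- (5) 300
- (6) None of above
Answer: 5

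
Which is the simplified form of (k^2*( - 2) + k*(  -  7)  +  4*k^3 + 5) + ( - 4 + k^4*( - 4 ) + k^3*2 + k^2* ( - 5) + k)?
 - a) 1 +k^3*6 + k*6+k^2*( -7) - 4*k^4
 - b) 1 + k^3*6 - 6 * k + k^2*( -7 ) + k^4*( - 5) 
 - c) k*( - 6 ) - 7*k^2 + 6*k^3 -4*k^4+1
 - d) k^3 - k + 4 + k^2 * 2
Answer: c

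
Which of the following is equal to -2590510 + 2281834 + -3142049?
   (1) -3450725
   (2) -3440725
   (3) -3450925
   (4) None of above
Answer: 1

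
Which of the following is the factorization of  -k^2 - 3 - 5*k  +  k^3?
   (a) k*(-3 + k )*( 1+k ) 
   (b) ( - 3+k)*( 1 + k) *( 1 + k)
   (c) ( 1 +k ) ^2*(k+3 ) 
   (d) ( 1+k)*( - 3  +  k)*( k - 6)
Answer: b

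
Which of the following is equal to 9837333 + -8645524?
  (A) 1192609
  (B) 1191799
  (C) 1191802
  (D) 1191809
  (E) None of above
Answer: D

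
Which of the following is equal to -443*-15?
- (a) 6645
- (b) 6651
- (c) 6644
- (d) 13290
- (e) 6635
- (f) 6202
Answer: a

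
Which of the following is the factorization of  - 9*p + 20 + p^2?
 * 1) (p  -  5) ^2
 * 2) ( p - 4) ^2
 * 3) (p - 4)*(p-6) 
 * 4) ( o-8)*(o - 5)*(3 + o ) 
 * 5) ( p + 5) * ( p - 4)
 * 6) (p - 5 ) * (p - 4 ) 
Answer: 6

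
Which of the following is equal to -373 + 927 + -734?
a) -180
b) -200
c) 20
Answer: a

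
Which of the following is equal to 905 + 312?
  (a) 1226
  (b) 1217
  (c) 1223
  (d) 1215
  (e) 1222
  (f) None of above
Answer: b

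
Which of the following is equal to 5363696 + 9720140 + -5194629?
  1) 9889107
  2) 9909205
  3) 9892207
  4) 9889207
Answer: 4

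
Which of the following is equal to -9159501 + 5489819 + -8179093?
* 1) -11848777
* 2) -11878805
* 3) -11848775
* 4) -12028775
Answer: 3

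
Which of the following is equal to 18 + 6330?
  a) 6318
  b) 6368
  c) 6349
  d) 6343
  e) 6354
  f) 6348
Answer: f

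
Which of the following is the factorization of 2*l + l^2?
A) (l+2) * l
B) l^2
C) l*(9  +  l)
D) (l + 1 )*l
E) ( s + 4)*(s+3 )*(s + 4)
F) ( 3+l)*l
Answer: A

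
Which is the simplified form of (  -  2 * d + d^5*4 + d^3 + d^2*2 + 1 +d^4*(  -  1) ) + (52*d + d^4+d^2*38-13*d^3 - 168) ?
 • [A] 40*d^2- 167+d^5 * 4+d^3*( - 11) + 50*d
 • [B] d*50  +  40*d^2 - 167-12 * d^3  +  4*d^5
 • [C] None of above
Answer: B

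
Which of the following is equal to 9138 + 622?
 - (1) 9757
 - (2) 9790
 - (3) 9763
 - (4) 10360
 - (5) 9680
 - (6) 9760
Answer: 6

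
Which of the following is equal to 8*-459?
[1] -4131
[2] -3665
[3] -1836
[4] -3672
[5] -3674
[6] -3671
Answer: 4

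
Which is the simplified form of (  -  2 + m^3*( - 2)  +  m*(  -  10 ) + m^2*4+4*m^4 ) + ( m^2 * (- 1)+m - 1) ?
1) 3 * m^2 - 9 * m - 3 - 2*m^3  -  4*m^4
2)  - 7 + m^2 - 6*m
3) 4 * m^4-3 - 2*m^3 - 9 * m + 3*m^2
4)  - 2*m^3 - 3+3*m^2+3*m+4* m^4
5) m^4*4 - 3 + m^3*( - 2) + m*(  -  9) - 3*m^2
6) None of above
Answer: 3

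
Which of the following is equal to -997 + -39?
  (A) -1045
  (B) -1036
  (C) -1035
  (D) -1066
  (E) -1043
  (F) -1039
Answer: B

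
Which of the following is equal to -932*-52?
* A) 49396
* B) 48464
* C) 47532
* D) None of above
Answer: B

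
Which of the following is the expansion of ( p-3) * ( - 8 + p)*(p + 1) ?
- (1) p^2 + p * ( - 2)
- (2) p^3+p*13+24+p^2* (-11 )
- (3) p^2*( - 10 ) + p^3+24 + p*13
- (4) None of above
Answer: 3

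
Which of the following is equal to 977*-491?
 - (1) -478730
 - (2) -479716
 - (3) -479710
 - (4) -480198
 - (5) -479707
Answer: 5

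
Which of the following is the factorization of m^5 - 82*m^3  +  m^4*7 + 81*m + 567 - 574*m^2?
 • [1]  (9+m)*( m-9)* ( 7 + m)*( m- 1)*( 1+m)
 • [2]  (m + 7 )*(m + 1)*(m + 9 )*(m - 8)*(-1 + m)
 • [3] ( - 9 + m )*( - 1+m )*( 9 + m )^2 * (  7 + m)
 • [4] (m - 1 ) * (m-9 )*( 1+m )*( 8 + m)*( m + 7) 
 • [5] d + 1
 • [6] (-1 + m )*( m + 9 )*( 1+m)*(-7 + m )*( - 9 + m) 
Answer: 1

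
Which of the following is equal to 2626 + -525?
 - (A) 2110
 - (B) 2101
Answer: B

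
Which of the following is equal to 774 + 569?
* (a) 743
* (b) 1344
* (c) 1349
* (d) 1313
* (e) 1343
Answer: e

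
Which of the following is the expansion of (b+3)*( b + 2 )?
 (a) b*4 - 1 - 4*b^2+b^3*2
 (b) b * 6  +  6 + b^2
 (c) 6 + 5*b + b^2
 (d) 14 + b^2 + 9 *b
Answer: c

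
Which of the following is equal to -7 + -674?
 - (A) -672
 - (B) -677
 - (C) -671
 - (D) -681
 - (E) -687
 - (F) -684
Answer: D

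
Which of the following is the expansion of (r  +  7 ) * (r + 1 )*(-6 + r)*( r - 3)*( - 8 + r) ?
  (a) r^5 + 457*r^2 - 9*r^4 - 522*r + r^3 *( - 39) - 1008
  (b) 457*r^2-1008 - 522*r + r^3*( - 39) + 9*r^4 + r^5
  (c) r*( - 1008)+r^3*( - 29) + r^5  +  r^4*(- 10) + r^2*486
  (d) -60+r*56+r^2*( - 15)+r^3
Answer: a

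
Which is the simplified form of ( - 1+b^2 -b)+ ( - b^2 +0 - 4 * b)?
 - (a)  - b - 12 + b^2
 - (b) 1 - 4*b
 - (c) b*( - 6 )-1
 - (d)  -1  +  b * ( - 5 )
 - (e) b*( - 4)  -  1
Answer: d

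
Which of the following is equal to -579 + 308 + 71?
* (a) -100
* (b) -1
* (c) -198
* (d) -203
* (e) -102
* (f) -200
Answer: f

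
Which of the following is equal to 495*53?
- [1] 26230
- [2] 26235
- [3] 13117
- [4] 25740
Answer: 2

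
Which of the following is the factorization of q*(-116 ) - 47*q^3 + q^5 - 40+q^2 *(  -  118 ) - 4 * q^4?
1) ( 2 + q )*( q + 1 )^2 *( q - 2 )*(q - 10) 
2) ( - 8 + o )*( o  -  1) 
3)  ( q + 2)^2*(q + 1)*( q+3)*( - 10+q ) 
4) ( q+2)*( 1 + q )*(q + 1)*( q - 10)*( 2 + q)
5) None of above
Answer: 4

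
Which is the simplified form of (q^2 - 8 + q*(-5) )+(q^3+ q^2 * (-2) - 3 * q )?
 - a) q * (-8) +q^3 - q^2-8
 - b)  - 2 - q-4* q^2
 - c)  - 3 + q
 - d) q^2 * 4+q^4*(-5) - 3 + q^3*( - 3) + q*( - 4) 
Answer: a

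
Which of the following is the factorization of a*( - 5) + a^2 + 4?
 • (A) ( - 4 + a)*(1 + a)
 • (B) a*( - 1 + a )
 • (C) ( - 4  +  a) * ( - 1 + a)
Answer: C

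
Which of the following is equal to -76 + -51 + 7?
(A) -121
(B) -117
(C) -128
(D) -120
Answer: D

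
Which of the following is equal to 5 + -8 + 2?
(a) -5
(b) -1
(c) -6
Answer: b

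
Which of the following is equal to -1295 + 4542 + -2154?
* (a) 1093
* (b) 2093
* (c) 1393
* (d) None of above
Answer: a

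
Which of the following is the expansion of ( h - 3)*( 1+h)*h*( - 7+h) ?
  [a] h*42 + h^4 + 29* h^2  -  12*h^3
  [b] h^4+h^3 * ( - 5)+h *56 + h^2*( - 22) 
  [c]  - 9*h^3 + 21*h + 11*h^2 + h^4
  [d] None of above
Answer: c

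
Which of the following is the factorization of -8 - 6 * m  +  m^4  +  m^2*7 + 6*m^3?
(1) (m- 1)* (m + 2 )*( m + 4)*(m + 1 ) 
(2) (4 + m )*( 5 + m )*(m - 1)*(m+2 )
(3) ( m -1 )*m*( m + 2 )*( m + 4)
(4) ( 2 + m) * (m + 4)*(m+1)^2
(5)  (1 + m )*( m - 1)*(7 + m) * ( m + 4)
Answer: 1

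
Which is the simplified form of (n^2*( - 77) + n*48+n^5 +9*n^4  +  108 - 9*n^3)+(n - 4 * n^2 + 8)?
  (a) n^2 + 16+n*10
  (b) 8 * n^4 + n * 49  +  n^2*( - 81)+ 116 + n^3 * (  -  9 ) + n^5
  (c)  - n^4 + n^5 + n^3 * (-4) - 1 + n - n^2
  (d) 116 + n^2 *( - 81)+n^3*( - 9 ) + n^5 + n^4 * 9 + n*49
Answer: d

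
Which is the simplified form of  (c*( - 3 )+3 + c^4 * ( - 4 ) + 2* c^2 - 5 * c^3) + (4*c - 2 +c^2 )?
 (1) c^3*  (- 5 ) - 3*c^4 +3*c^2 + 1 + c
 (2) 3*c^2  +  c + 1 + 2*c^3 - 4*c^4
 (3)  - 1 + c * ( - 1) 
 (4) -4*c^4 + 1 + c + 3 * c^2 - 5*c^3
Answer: 4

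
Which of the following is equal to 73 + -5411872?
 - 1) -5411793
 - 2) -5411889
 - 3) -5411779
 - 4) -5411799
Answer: 4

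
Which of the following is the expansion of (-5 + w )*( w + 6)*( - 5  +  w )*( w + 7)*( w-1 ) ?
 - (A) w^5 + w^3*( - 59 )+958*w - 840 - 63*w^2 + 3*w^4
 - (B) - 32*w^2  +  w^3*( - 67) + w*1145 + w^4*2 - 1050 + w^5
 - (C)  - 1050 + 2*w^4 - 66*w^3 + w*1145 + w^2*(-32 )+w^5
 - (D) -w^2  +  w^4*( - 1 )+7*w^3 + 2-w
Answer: C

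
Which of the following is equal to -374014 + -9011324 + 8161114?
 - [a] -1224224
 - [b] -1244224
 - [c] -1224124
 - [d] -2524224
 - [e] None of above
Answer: a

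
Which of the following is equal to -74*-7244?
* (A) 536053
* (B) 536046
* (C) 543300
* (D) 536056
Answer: D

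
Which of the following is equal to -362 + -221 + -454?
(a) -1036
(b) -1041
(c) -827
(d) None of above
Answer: d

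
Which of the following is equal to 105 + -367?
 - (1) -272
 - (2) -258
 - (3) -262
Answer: 3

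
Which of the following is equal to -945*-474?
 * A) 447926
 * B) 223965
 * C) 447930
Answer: C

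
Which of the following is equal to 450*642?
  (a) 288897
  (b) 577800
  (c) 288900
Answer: c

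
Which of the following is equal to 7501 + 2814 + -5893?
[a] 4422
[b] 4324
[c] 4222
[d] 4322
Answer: a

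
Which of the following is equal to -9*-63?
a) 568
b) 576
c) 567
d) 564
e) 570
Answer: c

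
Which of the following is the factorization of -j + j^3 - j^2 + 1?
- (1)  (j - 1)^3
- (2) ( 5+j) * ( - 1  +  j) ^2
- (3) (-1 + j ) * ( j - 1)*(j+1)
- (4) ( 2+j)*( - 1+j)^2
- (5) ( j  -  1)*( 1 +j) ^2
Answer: 3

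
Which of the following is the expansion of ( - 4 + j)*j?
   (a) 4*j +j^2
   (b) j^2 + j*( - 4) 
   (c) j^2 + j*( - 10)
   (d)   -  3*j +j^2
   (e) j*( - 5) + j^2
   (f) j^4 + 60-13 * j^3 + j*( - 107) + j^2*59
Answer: b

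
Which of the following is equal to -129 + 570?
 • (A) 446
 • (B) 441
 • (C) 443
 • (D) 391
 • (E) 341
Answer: B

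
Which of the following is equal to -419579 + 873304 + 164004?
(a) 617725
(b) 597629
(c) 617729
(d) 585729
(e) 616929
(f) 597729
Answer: c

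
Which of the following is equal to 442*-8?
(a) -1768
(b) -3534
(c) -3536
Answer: c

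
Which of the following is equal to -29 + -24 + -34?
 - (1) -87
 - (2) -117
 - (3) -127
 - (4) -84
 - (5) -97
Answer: 1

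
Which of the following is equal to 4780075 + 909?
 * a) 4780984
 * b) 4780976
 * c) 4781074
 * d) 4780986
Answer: a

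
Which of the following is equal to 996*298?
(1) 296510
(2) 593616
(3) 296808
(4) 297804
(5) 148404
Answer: 3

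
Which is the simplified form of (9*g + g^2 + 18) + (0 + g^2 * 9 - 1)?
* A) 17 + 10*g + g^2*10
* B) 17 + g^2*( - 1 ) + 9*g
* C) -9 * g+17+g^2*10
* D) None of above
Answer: D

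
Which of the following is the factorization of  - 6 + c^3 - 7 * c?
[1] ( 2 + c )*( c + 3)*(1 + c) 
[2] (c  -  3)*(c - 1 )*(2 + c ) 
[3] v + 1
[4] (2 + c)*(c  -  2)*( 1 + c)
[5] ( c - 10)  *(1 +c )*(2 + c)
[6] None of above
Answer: 6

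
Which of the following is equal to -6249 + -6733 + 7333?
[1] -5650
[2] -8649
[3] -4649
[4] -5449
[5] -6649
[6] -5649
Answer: 6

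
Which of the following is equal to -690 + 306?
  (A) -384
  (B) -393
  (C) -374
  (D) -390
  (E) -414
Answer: A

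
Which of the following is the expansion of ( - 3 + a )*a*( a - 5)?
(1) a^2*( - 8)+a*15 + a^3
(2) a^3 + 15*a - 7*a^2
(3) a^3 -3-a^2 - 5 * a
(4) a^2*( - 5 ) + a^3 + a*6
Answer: 1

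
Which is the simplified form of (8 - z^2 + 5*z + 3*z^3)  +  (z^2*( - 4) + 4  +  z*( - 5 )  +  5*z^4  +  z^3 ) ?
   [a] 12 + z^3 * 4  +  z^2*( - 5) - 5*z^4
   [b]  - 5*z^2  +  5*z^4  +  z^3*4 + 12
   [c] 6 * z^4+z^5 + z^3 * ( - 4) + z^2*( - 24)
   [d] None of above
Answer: b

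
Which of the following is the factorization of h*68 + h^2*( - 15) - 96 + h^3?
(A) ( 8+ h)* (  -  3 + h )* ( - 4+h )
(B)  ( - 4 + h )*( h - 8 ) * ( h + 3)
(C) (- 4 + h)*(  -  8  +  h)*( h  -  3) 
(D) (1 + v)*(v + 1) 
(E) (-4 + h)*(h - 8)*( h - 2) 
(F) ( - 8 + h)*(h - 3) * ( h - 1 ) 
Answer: C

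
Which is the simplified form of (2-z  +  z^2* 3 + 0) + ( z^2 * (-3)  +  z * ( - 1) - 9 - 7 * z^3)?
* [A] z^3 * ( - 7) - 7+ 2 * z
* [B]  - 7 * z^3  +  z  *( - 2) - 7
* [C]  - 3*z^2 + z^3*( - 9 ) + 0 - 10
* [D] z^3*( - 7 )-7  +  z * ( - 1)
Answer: B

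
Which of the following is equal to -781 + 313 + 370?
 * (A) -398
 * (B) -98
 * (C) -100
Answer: B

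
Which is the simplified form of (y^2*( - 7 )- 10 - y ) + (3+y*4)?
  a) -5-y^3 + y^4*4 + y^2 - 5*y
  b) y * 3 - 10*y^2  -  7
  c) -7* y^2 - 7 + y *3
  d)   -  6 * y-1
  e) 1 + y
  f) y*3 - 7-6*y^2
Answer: c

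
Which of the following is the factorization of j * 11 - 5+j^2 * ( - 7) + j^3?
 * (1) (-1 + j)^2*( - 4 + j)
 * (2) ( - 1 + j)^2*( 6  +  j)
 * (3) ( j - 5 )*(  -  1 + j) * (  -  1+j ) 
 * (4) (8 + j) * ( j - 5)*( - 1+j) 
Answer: 3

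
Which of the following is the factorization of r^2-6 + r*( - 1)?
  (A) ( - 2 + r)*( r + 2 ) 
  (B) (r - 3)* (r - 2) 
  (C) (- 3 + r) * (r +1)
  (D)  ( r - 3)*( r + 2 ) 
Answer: D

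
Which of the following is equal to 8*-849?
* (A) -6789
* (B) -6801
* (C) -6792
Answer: C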